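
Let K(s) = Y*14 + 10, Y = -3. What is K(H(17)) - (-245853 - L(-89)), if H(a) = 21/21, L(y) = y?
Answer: 245732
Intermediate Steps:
H(a) = 1 (H(a) = 21*(1/21) = 1)
K(s) = -32 (K(s) = -3*14 + 10 = -42 + 10 = -32)
K(H(17)) - (-245853 - L(-89)) = -32 - (-245853 - 1*(-89)) = -32 - (-245853 + 89) = -32 - 1*(-245764) = -32 + 245764 = 245732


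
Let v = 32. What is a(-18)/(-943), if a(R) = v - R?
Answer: -50/943 ≈ -0.053022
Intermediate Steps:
a(R) = 32 - R
a(-18)/(-943) = (32 - 1*(-18))/(-943) = (32 + 18)*(-1/943) = 50*(-1/943) = -50/943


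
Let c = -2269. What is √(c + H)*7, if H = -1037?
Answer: 7*I*√3306 ≈ 402.48*I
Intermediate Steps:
√(c + H)*7 = √(-2269 - 1037)*7 = √(-3306)*7 = (I*√3306)*7 = 7*I*√3306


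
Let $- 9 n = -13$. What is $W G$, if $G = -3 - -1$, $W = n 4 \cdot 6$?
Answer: $- \frac{208}{3} \approx -69.333$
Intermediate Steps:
$n = \frac{13}{9}$ ($n = \left(- \frac{1}{9}\right) \left(-13\right) = \frac{13}{9} \approx 1.4444$)
$W = \frac{104}{3}$ ($W = \frac{13}{9} \cdot 4 \cdot 6 = \frac{52}{9} \cdot 6 = \frac{104}{3} \approx 34.667$)
$G = -2$ ($G = -3 + 1 = -2$)
$W G = \frac{104}{3} \left(-2\right) = - \frac{208}{3}$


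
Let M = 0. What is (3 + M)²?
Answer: 9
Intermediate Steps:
(3 + M)² = (3 + 0)² = 3² = 9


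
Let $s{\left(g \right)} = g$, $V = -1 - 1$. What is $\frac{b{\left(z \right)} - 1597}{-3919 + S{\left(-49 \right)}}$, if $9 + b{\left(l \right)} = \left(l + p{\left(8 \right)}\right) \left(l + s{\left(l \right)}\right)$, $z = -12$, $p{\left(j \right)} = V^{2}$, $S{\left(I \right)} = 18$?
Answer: $\frac{1414}{3901} \approx 0.36247$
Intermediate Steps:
$V = -2$
$p{\left(j \right)} = 4$ ($p{\left(j \right)} = \left(-2\right)^{2} = 4$)
$b{\left(l \right)} = -9 + 2 l \left(4 + l\right)$ ($b{\left(l \right)} = -9 + \left(l + 4\right) \left(l + l\right) = -9 + \left(4 + l\right) 2 l = -9 + 2 l \left(4 + l\right)$)
$\frac{b{\left(z \right)} - 1597}{-3919 + S{\left(-49 \right)}} = \frac{\left(-9 + 2 \left(-12\right)^{2} + 8 \left(-12\right)\right) - 1597}{-3919 + 18} = \frac{\left(-9 + 2 \cdot 144 - 96\right) - 1597}{-3901} = \left(\left(-9 + 288 - 96\right) - 1597\right) \left(- \frac{1}{3901}\right) = \left(183 - 1597\right) \left(- \frac{1}{3901}\right) = \left(-1414\right) \left(- \frac{1}{3901}\right) = \frac{1414}{3901}$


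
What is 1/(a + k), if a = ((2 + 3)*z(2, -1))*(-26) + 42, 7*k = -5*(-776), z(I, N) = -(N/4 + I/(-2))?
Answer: 14/6073 ≈ 0.0023053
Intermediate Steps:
z(I, N) = I/2 - N/4 (z(I, N) = -(N*(¼) + I*(-½)) = -(N/4 - I/2) = -(-I/2 + N/4) = I/2 - N/4)
k = 3880/7 (k = (-5*(-776))/7 = (⅐)*3880 = 3880/7 ≈ 554.29)
a = -241/2 (a = ((2 + 3)*((½)*2 - ¼*(-1)))*(-26) + 42 = (5*(1 + ¼))*(-26) + 42 = (5*(5/4))*(-26) + 42 = (25/4)*(-26) + 42 = -325/2 + 42 = -241/2 ≈ -120.50)
1/(a + k) = 1/(-241/2 + 3880/7) = 1/(6073/14) = 14/6073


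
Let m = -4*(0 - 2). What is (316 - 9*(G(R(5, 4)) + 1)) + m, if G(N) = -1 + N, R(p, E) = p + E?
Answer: 243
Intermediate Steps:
R(p, E) = E + p
m = 8 (m = -4*(-2) = 8)
(316 - 9*(G(R(5, 4)) + 1)) + m = (316 - 9*((-1 + (4 + 5)) + 1)) + 8 = (316 - 9*((-1 + 9) + 1)) + 8 = (316 - 9*(8 + 1)) + 8 = (316 - 9*9) + 8 = (316 - 81) + 8 = 235 + 8 = 243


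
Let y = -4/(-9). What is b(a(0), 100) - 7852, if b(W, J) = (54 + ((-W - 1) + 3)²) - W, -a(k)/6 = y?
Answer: -69962/9 ≈ -7773.6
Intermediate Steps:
y = 4/9 (y = -4*(-⅑) = 4/9 ≈ 0.44444)
a(k) = -8/3 (a(k) = -6*4/9 = -8/3)
b(W, J) = 54 + (2 - W)² - W (b(W, J) = (54 + ((-1 - W) + 3)²) - W = (54 + (2 - W)²) - W = 54 + (2 - W)² - W)
b(a(0), 100) - 7852 = (54 + (-2 - 8/3)² - 1*(-8/3)) - 7852 = (54 + (-14/3)² + 8/3) - 7852 = (54 + 196/9 + 8/3) - 7852 = 706/9 - 7852 = -69962/9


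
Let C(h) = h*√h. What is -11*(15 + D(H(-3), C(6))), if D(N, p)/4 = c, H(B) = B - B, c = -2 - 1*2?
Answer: 11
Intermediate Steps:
c = -4 (c = -2 - 2 = -4)
C(h) = h^(3/2)
H(B) = 0
D(N, p) = -16 (D(N, p) = 4*(-4) = -16)
-11*(15 + D(H(-3), C(6))) = -11*(15 - 16) = -11*(-1) = 11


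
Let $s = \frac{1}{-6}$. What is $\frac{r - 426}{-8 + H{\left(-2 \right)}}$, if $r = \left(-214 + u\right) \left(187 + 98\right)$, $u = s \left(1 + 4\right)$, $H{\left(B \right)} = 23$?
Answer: $- \frac{123307}{30} \approx -4110.2$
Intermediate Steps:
$s = - \frac{1}{6} \approx -0.16667$
$u = - \frac{5}{6}$ ($u = - \frac{1 + 4}{6} = \left(- \frac{1}{6}\right) 5 = - \frac{5}{6} \approx -0.83333$)
$r = - \frac{122455}{2}$ ($r = \left(-214 - \frac{5}{6}\right) \left(187 + 98\right) = \left(- \frac{1289}{6}\right) 285 = - \frac{122455}{2} \approx -61228.0$)
$\frac{r - 426}{-8 + H{\left(-2 \right)}} = \frac{- \frac{122455}{2} - 426}{-8 + 23} = - \frac{123307}{2 \cdot 15} = \left(- \frac{123307}{2}\right) \frac{1}{15} = - \frac{123307}{30}$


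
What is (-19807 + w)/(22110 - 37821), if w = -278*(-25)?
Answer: 12857/15711 ≈ 0.81834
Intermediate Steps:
w = 6950
(-19807 + w)/(22110 - 37821) = (-19807 + 6950)/(22110 - 37821) = -12857/(-15711) = -12857*(-1/15711) = 12857/15711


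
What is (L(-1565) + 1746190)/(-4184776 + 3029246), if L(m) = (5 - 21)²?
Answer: -873223/577765 ≈ -1.5114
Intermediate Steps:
L(m) = 256 (L(m) = (-16)² = 256)
(L(-1565) + 1746190)/(-4184776 + 3029246) = (256 + 1746190)/(-4184776 + 3029246) = 1746446/(-1155530) = 1746446*(-1/1155530) = -873223/577765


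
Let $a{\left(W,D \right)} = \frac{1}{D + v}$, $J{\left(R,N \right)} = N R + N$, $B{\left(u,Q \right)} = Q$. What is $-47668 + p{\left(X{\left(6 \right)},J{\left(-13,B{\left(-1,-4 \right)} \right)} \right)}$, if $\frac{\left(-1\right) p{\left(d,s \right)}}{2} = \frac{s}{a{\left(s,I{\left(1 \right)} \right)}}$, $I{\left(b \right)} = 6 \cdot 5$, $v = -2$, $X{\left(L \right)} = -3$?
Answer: $-50356$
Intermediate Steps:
$J{\left(R,N \right)} = N + N R$
$I{\left(b \right)} = 30$
$a{\left(W,D \right)} = \frac{1}{-2 + D}$ ($a{\left(W,D \right)} = \frac{1}{D - 2} = \frac{1}{-2 + D}$)
$p{\left(d,s \right)} = - 56 s$ ($p{\left(d,s \right)} = - 2 \frac{s}{\frac{1}{-2 + 30}} = - 2 \frac{s}{\frac{1}{28}} = - 2 s \frac{1}{\frac{1}{28}} = - 2 s 28 = - 2 \cdot 28 s = - 56 s$)
$-47668 + p{\left(X{\left(6 \right)},J{\left(-13,B{\left(-1,-4 \right)} \right)} \right)} = -47668 - 56 \left(- 4 \left(1 - 13\right)\right) = -47668 - 56 \left(\left(-4\right) \left(-12\right)\right) = -47668 - 2688 = -50356$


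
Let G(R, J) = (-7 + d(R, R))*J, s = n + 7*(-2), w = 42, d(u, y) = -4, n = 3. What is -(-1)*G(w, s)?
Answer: 121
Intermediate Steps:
s = -11 (s = 3 + 7*(-2) = 3 - 14 = -11)
G(R, J) = -11*J (G(R, J) = (-7 - 4)*J = -11*J)
-(-1)*G(w, s) = -(-1)*(-11*(-11)) = -(-1)*121 = -1*(-121) = 121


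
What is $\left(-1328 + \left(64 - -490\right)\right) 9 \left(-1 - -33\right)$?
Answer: $-222912$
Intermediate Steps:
$\left(-1328 + \left(64 - -490\right)\right) 9 \left(-1 - -33\right) = \left(-1328 + \left(64 + 490\right)\right) 9 \left(-1 + 33\right) = \left(-1328 + 554\right) 9 \cdot 32 = \left(-774\right) 288 = -222912$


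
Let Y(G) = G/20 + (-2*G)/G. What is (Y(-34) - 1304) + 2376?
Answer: 10683/10 ≈ 1068.3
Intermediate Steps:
Y(G) = -2 + G/20 (Y(G) = G*(1/20) - 2 = G/20 - 2 = -2 + G/20)
(Y(-34) - 1304) + 2376 = ((-2 + (1/20)*(-34)) - 1304) + 2376 = ((-2 - 17/10) - 1304) + 2376 = (-37/10 - 1304) + 2376 = -13077/10 + 2376 = 10683/10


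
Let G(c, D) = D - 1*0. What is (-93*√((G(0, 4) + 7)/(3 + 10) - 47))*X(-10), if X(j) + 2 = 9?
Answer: -6510*I*√78/13 ≈ -4422.7*I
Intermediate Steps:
G(c, D) = D (G(c, D) = D + 0 = D)
X(j) = 7 (X(j) = -2 + 9 = 7)
(-93*√((G(0, 4) + 7)/(3 + 10) - 47))*X(-10) = -93*√((4 + 7)/(3 + 10) - 47)*7 = -93*√(11/13 - 47)*7 = -930*I*√78/13*7 = -6510*I*√78/13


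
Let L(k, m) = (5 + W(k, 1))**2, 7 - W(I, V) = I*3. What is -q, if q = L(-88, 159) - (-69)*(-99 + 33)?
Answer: -71622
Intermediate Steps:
W(I, V) = 7 - 3*I (W(I, V) = 7 - I*3 = 7 - 3*I)
L(k, m) = (12 - 3*k)**2 (L(k, m) = (5 + (7 - 3*k))**2 = (12 - 3*k)**2)
q = 71622 (q = 9*(-4 - 88)**2 - (-69)*(-99 + 33) = 9*(-92)**2 - (-69)*(-66) = 9*8464 - 1*4554 = 76176 - 4554 = 71622)
-q = -1*71622 = -71622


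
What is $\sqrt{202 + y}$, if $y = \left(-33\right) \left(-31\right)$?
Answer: $35$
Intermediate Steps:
$y = 1023$
$\sqrt{202 + y} = \sqrt{202 + 1023} = \sqrt{1225} = 35$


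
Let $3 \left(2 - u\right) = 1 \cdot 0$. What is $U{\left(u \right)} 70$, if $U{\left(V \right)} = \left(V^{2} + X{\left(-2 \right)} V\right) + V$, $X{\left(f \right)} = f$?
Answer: $140$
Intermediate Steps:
$u = 2$ ($u = 2 - \frac{1 \cdot 0}{3} = 2 - 0 = 2 + 0 = 2$)
$U{\left(V \right)} = V^{2} - V$ ($U{\left(V \right)} = \left(V^{2} - 2 V\right) + V = V^{2} - V$)
$U{\left(u \right)} 70 = 2 \left(-1 + 2\right) 70 = 2 \cdot 1 \cdot 70 = 2 \cdot 70 = 140$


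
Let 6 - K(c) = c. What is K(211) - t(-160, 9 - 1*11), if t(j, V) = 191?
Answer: -396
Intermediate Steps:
K(c) = 6 - c
K(211) - t(-160, 9 - 1*11) = (6 - 1*211) - 1*191 = (6 - 211) - 191 = -205 - 191 = -396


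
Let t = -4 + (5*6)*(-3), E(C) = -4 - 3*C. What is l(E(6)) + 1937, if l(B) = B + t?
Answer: 1821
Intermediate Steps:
t = -94 (t = -4 + 30*(-3) = -4 - 90 = -94)
l(B) = -94 + B (l(B) = B - 94 = -94 + B)
l(E(6)) + 1937 = (-94 + (-4 - 3*6)) + 1937 = (-94 + (-4 - 18)) + 1937 = (-94 - 22) + 1937 = -116 + 1937 = 1821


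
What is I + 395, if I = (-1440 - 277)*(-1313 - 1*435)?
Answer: 3001711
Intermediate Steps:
I = 3001316 (I = -1717*(-1313 - 435) = -1717*(-1748) = 3001316)
I + 395 = 3001316 + 395 = 3001711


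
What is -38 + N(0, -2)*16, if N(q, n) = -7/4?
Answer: -66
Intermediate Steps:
N(q, n) = -7/4 (N(q, n) = -7*¼ = -7/4)
-38 + N(0, -2)*16 = -38 - 7/4*16 = -38 - 28 = -66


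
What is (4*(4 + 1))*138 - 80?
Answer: 2680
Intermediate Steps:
(4*(4 + 1))*138 - 80 = (4*5)*138 - 80 = 20*138 - 80 = 2760 - 80 = 2680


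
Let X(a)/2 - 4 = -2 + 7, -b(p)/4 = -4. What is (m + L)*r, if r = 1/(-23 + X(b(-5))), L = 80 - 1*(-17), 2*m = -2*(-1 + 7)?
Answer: -91/5 ≈ -18.200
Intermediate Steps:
b(p) = 16 (b(p) = -4*(-4) = 16)
m = -6 (m = (-2*(-1 + 7))/2 = (-2*6)/2 = (½)*(-12) = -6)
X(a) = 18 (X(a) = 8 + 2*(-2 + 7) = 8 + 2*5 = 8 + 10 = 18)
L = 97 (L = 80 + 17 = 97)
r = -⅕ (r = 1/(-23 + 18) = 1/(-5) = -⅕ ≈ -0.20000)
(m + L)*r = (-6 + 97)*(-⅕) = 91*(-⅕) = -91/5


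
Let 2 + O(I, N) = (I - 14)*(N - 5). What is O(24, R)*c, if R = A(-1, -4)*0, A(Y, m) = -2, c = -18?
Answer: 936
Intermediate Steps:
R = 0 (R = -2*0 = 0)
O(I, N) = -2 + (-14 + I)*(-5 + N) (O(I, N) = -2 + (I - 14)*(N - 5) = -2 + (-14 + I)*(-5 + N))
O(24, R)*c = (68 - 14*0 - 5*24 + 24*0)*(-18) = (68 + 0 - 120 + 0)*(-18) = -52*(-18) = 936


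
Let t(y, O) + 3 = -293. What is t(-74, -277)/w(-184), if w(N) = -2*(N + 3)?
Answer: -148/181 ≈ -0.81768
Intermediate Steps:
w(N) = -6 - 2*N (w(N) = -2*(3 + N) = -6 - 2*N)
t(y, O) = -296 (t(y, O) = -3 - 293 = -296)
t(-74, -277)/w(-184) = -296/(-6 - 2*(-184)) = -296/(-6 + 368) = -296/362 = -296*1/362 = -148/181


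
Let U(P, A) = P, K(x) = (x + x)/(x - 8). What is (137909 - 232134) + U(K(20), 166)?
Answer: -282665/3 ≈ -94222.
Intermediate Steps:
K(x) = 2*x/(-8 + x) (K(x) = (2*x)/(-8 + x) = 2*x/(-8 + x))
(137909 - 232134) + U(K(20), 166) = (137909 - 232134) + 2*20/(-8 + 20) = -94225 + 2*20/12 = -94225 + 2*20*(1/12) = -94225 + 10/3 = -282665/3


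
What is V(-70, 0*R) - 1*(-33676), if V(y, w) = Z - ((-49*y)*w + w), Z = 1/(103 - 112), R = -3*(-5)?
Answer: 303083/9 ≈ 33676.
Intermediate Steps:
R = 15
Z = -⅑ (Z = 1/(-9) = -⅑ ≈ -0.11111)
V(y, w) = -⅑ - w + 49*w*y (V(y, w) = -⅑ - ((-49*y)*w + w) = -⅑ - (-49*w*y + w) = -⅑ - (w - 49*w*y) = -⅑ + (-w + 49*w*y) = -⅑ - w + 49*w*y)
V(-70, 0*R) - 1*(-33676) = (-⅑ - 0*15 + 49*(0*15)*(-70)) - 1*(-33676) = (-⅑ - 1*0 + 49*0*(-70)) + 33676 = (-⅑ + 0 + 0) + 33676 = -⅑ + 33676 = 303083/9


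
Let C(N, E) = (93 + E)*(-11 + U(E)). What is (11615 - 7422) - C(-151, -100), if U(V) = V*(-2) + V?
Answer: 4816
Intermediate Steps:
U(V) = -V (U(V) = -2*V + V = -V)
C(N, E) = (-11 - E)*(93 + E) (C(N, E) = (93 + E)*(-11 - E) = (-11 - E)*(93 + E))
(11615 - 7422) - C(-151, -100) = (11615 - 7422) - (-1023 - 1*(-100)**2 - 104*(-100)) = 4193 - (-1023 - 1*10000 + 10400) = 4193 - (-1023 - 10000 + 10400) = 4193 - 1*(-623) = 4193 + 623 = 4816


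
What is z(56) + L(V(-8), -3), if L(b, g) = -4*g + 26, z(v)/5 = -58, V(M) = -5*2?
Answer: -252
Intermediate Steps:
V(M) = -10
z(v) = -290 (z(v) = 5*(-58) = -290)
L(b, g) = 26 - 4*g
z(56) + L(V(-8), -3) = -290 + (26 - 4*(-3)) = -290 + (26 + 12) = -290 + 38 = -252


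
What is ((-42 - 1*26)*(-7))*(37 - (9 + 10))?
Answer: 8568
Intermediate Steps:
((-42 - 1*26)*(-7))*(37 - (9 + 10)) = ((-42 - 26)*(-7))*(37 - 1*19) = (-68*(-7))*(37 - 19) = 476*18 = 8568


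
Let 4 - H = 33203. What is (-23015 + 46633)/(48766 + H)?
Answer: 23618/15567 ≈ 1.5172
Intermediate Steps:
H = -33199 (H = 4 - 1*33203 = 4 - 33203 = -33199)
(-23015 + 46633)/(48766 + H) = (-23015 + 46633)/(48766 - 33199) = 23618/15567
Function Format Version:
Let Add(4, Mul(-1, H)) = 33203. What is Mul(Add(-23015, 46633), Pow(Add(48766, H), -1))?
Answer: Rational(23618, 15567) ≈ 1.5172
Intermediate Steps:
H = -33199 (H = Add(4, Mul(-1, 33203)) = Add(4, -33203) = -33199)
Mul(Add(-23015, 46633), Pow(Add(48766, H), -1)) = Mul(Add(-23015, 46633), Pow(Add(48766, -33199), -1)) = Mul(23618, Pow(15567, -1)) = Mul(23618, Rational(1, 15567)) = Rational(23618, 15567)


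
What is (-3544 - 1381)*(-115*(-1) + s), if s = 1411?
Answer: -7515550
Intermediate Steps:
(-3544 - 1381)*(-115*(-1) + s) = (-3544 - 1381)*(-115*(-1) + 1411) = -4925*(115 + 1411) = -4925*1526 = -7515550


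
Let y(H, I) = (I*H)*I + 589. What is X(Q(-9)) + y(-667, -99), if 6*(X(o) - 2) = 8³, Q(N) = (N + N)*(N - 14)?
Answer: -19609772/3 ≈ -6.5366e+6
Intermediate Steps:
y(H, I) = 589 + H*I² (y(H, I) = (H*I)*I + 589 = H*I² + 589 = 589 + H*I²)
Q(N) = 2*N*(-14 + N) (Q(N) = (2*N)*(-14 + N) = 2*N*(-14 + N))
X(o) = 262/3 (X(o) = 2 + (⅙)*8³ = 2 + (⅙)*512 = 2 + 256/3 = 262/3)
X(Q(-9)) + y(-667, -99) = 262/3 + (589 - 667*(-99)²) = 262/3 + (589 - 667*9801) = 262/3 + (589 - 6537267) = 262/3 - 6536678 = -19609772/3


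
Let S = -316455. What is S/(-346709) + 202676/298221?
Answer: 14967556349/9399627699 ≈ 1.5924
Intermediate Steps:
S/(-346709) + 202676/298221 = -316455/(-346709) + 202676/298221 = -316455*(-1/346709) + 202676*(1/298221) = 316455/346709 + 202676/298221 = 14967556349/9399627699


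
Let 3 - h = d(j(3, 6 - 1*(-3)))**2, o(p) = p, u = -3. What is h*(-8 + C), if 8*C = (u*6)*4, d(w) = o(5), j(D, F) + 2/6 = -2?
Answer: 374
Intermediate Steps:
j(D, F) = -7/3 (j(D, F) = -1/3 - 2 = -7/3)
d(w) = 5
C = -9 (C = (-3*6*4)/8 = (-18*4)/8 = (1/8)*(-72) = -9)
h = -22 (h = 3 - 1*5**2 = 3 - 1*25 = 3 - 25 = -22)
h*(-8 + C) = -22*(-8 - 9) = -22*(-17) = 374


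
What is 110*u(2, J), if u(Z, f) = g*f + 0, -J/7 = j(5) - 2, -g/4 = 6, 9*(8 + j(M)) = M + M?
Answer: -492800/3 ≈ -1.6427e+5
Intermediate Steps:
j(M) = -8 + 2*M/9 (j(M) = -8 + (M + M)/9 = -8 + (2*M)/9 = -8 + 2*M/9)
g = -24 (g = -4*6 = -24)
J = 560/9 (J = -7*((-8 + (2/9)*5) - 2) = -7*((-8 + 10/9) - 2) = -7*(-62/9 - 2) = -7*(-80/9) = 560/9 ≈ 62.222)
u(Z, f) = -24*f (u(Z, f) = -24*f + 0 = -24*f)
110*u(2, J) = 110*(-24*560/9) = 110*(-4480/3) = -492800/3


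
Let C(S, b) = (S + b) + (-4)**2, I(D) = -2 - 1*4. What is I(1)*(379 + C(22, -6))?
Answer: -2466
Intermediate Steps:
I(D) = -6 (I(D) = -2 - 4 = -6)
C(S, b) = 16 + S + b (C(S, b) = (S + b) + 16 = 16 + S + b)
I(1)*(379 + C(22, -6)) = -6*(379 + (16 + 22 - 6)) = -6*(379 + 32) = -6*411 = -2466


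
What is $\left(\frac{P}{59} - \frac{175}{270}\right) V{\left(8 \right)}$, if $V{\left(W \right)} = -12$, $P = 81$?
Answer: $- \frac{4618}{531} \approx -8.6968$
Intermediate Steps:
$\left(\frac{P}{59} - \frac{175}{270}\right) V{\left(8 \right)} = \left(\frac{81}{59} - \frac{175}{270}\right) \left(-12\right) = \left(81 \cdot \frac{1}{59} - \frac{35}{54}\right) \left(-12\right) = \left(\frac{81}{59} - \frac{35}{54}\right) \left(-12\right) = \frac{2309}{3186} \left(-12\right) = - \frac{4618}{531}$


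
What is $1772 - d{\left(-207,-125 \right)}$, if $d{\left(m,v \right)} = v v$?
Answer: $-13853$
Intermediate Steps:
$d{\left(m,v \right)} = v^{2}$
$1772 - d{\left(-207,-125 \right)} = 1772 - \left(-125\right)^{2} = 1772 - 15625 = -13853$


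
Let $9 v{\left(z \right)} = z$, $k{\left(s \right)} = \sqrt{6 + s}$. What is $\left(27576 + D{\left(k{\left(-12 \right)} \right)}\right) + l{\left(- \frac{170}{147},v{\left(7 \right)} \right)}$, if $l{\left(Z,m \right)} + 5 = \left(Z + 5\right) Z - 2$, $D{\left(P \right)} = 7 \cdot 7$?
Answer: $\frac{596701312}{21609} \approx 27614.0$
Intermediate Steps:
$D{\left(P \right)} = 49$
$v{\left(z \right)} = \frac{z}{9}$
$l{\left(Z,m \right)} = -7 + Z \left(5 + Z\right)$ ($l{\left(Z,m \right)} = -5 + \left(\left(Z + 5\right) Z - 2\right) = -5 + \left(\left(5 + Z\right) Z - 2\right) = -5 + \left(Z \left(5 + Z\right) - 2\right) = -5 + \left(-2 + Z \left(5 + Z\right)\right) = -7 + Z \left(5 + Z\right)$)
$\left(27576 + D{\left(k{\left(-12 \right)} \right)}\right) + l{\left(- \frac{170}{147},v{\left(7 \right)} \right)} = \left(27576 + 49\right) + \left(-7 + \left(- \frac{170}{147}\right)^{2} + 5 \left(- \frac{170}{147}\right)\right) = 27625 + \left(-7 + \left(\left(-170\right) \frac{1}{147}\right)^{2} + 5 \left(\left(-170\right) \frac{1}{147}\right)\right) = 27625 + \left(-7 + \left(- \frac{170}{147}\right)^{2} + 5 \left(- \frac{170}{147}\right)\right) = 27625 - \frac{247313}{21609} = \frac{596701312}{21609}$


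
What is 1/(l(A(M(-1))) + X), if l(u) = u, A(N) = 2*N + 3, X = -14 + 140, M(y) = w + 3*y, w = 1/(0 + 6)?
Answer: 3/370 ≈ 0.0081081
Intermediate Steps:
w = 1/6 ≈ 0.16667
M(y) = 1/6 + 3*y
X = 126
A(N) = 3 + 2*N
1/(l(A(M(-1))) + X) = 1/((3 + 2*(1/6 + 3*(-1))) + 126) = 1/((3 + 2*(1/6 - 3)) + 126) = 1/((3 + 2*(-17/6)) + 126) = 1/((3 - 17/3) + 126) = 1/(-8/3 + 126) = 1/(370/3) = 3/370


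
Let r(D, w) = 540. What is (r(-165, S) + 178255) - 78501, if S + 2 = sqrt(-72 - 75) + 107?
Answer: 100294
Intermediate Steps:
S = 105 + 7*I*sqrt(3) (S = -2 + (sqrt(-72 - 75) + 107) = -2 + (sqrt(-147) + 107) = -2 + (7*I*sqrt(3) + 107) = -2 + (107 + 7*I*sqrt(3)) = 105 + 7*I*sqrt(3) ≈ 105.0 + 12.124*I)
(r(-165, S) + 178255) - 78501 = (540 + 178255) - 78501 = 178795 - 78501 = 100294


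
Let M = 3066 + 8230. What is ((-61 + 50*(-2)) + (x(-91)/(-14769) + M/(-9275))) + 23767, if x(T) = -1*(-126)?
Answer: 359271145064/15220275 ≈ 23605.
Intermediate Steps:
M = 11296
x(T) = 126
((-61 + 50*(-2)) + (x(-91)/(-14769) + M/(-9275))) + 23767 = ((-61 + 50*(-2)) + (126/(-14769) + 11296/(-9275))) + 23767 = ((-61 - 100) + (126*(-1/14769) + 11296*(-1/9275))) + 23767 = (-161 + (-14/1641 - 11296/9275)) + 23767 = (-161 - 18666586/15220275) + 23767 = -2469130861/15220275 + 23767 = 359271145064/15220275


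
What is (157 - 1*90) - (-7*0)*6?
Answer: 67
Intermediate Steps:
(157 - 1*90) - (-7*0)*6 = (157 - 90) - 0*6 = 67 - 1*0 = 67 + 0 = 67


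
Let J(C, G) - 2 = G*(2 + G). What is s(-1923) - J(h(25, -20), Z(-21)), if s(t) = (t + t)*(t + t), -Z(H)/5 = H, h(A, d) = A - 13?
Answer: 14780479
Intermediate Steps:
h(A, d) = -13 + A
Z(H) = -5*H
J(C, G) = 2 + G*(2 + G)
s(t) = 4*t² (s(t) = (2*t)*(2*t) = 4*t²)
s(-1923) - J(h(25, -20), Z(-21)) = 4*(-1923)² - (2 + (-5*(-21))² + 2*(-5*(-21))) = 4*3697929 - (2 + 105² + 2*105) = 14791716 - (2 + 11025 + 210) = 14791716 - 1*11237 = 14791716 - 11237 = 14780479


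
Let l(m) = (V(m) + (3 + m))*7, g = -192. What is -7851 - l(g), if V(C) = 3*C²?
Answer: -780672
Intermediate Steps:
l(m) = 21 + 7*m + 21*m² (l(m) = (3*m² + (3 + m))*7 = (3 + m + 3*m²)*7 = 21 + 7*m + 21*m²)
-7851 - l(g) = -7851 - (21 + 7*(-192) + 21*(-192)²) = -7851 - (21 - 1344 + 21*36864) = -7851 - (21 - 1344 + 774144) = -7851 - 1*772821 = -7851 - 772821 = -780672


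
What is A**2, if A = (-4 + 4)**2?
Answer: 0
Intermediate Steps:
A = 0 (A = 0**2 = 0)
A**2 = 0**2 = 0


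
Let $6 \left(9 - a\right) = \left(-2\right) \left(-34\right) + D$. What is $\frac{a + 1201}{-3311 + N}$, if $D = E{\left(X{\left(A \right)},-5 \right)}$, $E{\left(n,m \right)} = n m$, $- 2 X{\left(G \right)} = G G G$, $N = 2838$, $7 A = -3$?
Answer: $- \frac{4933847}{1946868} \approx -2.5342$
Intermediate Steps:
$A = - \frac{3}{7}$ ($A = \frac{1}{7} \left(-3\right) = - \frac{3}{7} \approx -0.42857$)
$X{\left(G \right)} = - \frac{G^{3}}{2}$ ($X{\left(G \right)} = - \frac{G G G}{2} = - \frac{G^{2} G}{2} = - \frac{G^{3}}{2}$)
$E{\left(n,m \right)} = m n$
$D = - \frac{135}{686}$ ($D = - 5 \left(- \frac{\left(- \frac{3}{7}\right)^{3}}{2}\right) = - 5 \left(\left(- \frac{1}{2}\right) \left(- \frac{27}{343}\right)\right) = \left(-5\right) \frac{27}{686} = - \frac{135}{686} \approx -0.19679$)
$a = - \frac{9469}{4116}$ ($a = 9 - \frac{\left(-2\right) \left(-34\right) - \frac{135}{686}}{6} = 9 - \frac{68 - \frac{135}{686}}{6} = 9 - \frac{46513}{4116} = - \frac{9469}{4116} \approx -2.3005$)
$\frac{a + 1201}{-3311 + N} = \frac{- \frac{9469}{4116} + 1201}{-3311 + 2838} = \frac{4933847}{4116 \left(-473\right)} = \frac{4933847}{4116} \left(- \frac{1}{473}\right) = - \frac{4933847}{1946868}$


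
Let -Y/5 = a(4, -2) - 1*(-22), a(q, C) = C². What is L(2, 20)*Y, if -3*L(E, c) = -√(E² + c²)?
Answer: -260*√101/3 ≈ -870.99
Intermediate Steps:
Y = -130 (Y = -5*((-2)² - 1*(-22)) = -5*(4 + 22) = -5*26 = -130)
L(E, c) = √(E² + c²)/3 (L(E, c) = -(-1)*√(E² + c²)/3 = √(E² + c²)/3)
L(2, 20)*Y = (√(2² + 20²)/3)*(-130) = (√(4 + 400)/3)*(-130) = (√404/3)*(-130) = ((2*√101)/3)*(-130) = (2*√101/3)*(-130) = -260*√101/3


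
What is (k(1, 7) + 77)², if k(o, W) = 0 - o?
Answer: 5776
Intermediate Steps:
k(o, W) = -o
(k(1, 7) + 77)² = (-1*1 + 77)² = (-1 + 77)² = 76² = 5776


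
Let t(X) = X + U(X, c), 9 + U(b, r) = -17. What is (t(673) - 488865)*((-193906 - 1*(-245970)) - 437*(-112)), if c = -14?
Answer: -49313923744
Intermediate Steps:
U(b, r) = -26 (U(b, r) = -9 - 17 = -26)
t(X) = -26 + X (t(X) = X - 26 = -26 + X)
(t(673) - 488865)*((-193906 - 1*(-245970)) - 437*(-112)) = ((-26 + 673) - 488865)*((-193906 - 1*(-245970)) - 437*(-112)) = (647 - 488865)*((-193906 + 245970) + 48944) = -488218*(52064 + 48944) = -488218*101008 = -49313923744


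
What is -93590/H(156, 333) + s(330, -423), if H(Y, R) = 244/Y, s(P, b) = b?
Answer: -3675813/61 ≈ -60259.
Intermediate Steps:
-93590/H(156, 333) + s(330, -423) = -93590/(244/156) - 423 = -93590/(244*(1/156)) - 423 = -93590/61/39 - 423 = -93590*39/61 - 423 = -3650010/61 - 423 = -3675813/61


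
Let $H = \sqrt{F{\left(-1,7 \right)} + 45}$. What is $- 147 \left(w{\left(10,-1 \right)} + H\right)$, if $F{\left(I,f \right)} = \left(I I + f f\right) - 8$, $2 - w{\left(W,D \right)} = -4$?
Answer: $-882 - 147 \sqrt{87} \approx -2253.1$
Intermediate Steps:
$w{\left(W,D \right)} = 6$ ($w{\left(W,D \right)} = 2 - -4 = 2 + 4 = 6$)
$F{\left(I,f \right)} = -8 + I^{2} + f^{2}$ ($F{\left(I,f \right)} = \left(I^{2} + f^{2}\right) - 8 = -8 + I^{2} + f^{2}$)
$H = \sqrt{87}$ ($H = \sqrt{\left(-8 + \left(-1\right)^{2} + 7^{2}\right) + 45} = \sqrt{\left(-8 + 1 + 49\right) + 45} = \sqrt{42 + 45} = \sqrt{87} \approx 9.3274$)
$- 147 \left(w{\left(10,-1 \right)} + H\right) = - 147 \left(6 + \sqrt{87}\right) = -882 - 147 \sqrt{87}$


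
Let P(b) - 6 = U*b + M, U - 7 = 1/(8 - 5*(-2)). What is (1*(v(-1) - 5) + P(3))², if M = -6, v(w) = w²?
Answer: 10609/36 ≈ 294.69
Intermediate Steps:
U = 127/18 (U = 7 + 1/(8 - 5*(-2)) = 7 + 1/(8 + 10) = 7 + 1/18 = 127/18 ≈ 7.0556)
P(b) = 127*b/18 (P(b) = 6 + (127*b/18 - 6) = 6 + (-6 + 127*b/18) = 127*b/18)
(1*(v(-1) - 5) + P(3))² = (1*((-1)² - 5) + (127/18)*3)² = (1*(1 - 5) + 127/6)² = (1*(-4) + 127/6)² = (-4 + 127/6)² = (103/6)² = 10609/36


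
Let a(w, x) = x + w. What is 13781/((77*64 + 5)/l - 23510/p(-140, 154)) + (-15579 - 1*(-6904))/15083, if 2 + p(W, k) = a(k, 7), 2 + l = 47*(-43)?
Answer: -67278638972686/729188796391 ≈ -92.265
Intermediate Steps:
a(w, x) = w + x
l = -2023 (l = -2 + 47*(-43) = -2 - 2021 = -2023)
p(W, k) = 5 + k (p(W, k) = -2 + (k + 7) = -2 + (7 + k) = 5 + k)
13781/((77*64 + 5)/l - 23510/p(-140, 154)) + (-15579 - 1*(-6904))/15083 = 13781/((77*64 + 5)/(-2023) - 23510/(5 + 154)) + (-15579 - 1*(-6904))/15083 = 13781/((4928 + 5)*(-1/2023) - 23510/159) + (-15579 + 6904)*(1/15083) = 13781/(4933*(-1/2023) - 23510*1/159) - 8675*1/15083 = 13781/(-4933/2023 - 23510/159) - 8675/15083 = 13781/(-48345077/321657) - 8675/15083 = 13781*(-321657/48345077) - 8675/15083 = -4432755117/48345077 - 8675/15083 = -67278638972686/729188796391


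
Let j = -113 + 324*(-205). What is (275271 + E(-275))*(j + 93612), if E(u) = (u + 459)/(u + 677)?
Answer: 1498269236477/201 ≈ 7.4541e+9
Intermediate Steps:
E(u) = (459 + u)/(677 + u)
j = -66533 (j = -113 - 66420 = -66533)
(275271 + E(-275))*(j + 93612) = (275271 + (459 - 275)/(677 - 275))*(-66533 + 93612) = (275271 + 184/402)*27079 = (275271 + (1/402)*184)*27079 = (275271 + 92/201)*27079 = (55329563/201)*27079 = 1498269236477/201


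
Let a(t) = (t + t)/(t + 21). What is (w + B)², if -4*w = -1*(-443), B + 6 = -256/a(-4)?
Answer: 2920681/16 ≈ 1.8254e+5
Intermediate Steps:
a(t) = 2*t/(21 + t) (a(t) = (2*t)/(21 + t) = 2*t/(21 + t))
B = 538 (B = -6 - 256/(2*(-4)/(21 - 4)) = -6 - 256/(2*(-4)/17) = -6 - 256/(2*(-4)*(1/17)) = -6 - 256/(-8/17) = -6 - 256*(-17/8) = -6 + 544 = 538)
w = -443/4 (w = -(-1)*(-443)/4 = -¼*443 = -443/4 ≈ -110.75)
(w + B)² = (-443/4 + 538)² = (1709/4)² = 2920681/16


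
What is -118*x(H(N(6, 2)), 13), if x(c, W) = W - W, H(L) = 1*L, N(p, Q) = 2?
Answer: 0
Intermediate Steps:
H(L) = L
x(c, W) = 0
-118*x(H(N(6, 2)), 13) = -118*0 = 0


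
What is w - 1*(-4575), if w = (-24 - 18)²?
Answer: 6339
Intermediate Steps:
w = 1764 (w = (-42)² = 1764)
w - 1*(-4575) = 1764 - 1*(-4575) = 1764 + 4575 = 6339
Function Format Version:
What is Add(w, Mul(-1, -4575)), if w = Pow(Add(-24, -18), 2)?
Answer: 6339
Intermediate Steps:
w = 1764 (w = Pow(-42, 2) = 1764)
Add(w, Mul(-1, -4575)) = Add(1764, Mul(-1, -4575)) = Add(1764, 4575) = 6339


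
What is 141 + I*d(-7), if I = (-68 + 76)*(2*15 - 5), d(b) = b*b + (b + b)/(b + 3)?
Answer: 10641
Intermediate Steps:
d(b) = b**2 + 2*b/(3 + b) (d(b) = b**2 + (2*b)/(3 + b) = b**2 + 2*b/(3 + b))
I = 200 (I = 8*(30 - 5) = 8*25 = 200)
141 + I*d(-7) = 141 + 200*(-7*(2 + (-7)**2 + 3*(-7))/(3 - 7)) = 141 + 200*(-7*(2 + 49 - 21)/(-4)) = 141 + 200*(-7*(-1/4)*30) = 141 + 200*(105/2) = 141 + 10500 = 10641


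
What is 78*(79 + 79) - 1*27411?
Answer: -15087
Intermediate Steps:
78*(79 + 79) - 1*27411 = 78*158 - 27411 = 12324 - 27411 = -15087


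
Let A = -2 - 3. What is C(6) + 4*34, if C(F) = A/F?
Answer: 811/6 ≈ 135.17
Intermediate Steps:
A = -5
C(F) = -5/F
C(6) + 4*34 = -5/6 + 4*34 = -5*1/6 + 136 = -5/6 + 136 = 811/6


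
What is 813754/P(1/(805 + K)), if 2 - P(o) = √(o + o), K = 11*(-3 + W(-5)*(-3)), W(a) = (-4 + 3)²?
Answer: 601364206/1477 + 406877*√1478/1477 ≈ 4.1774e+5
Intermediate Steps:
W(a) = 1 (W(a) = (-1)² = 1)
K = -66 (K = 11*(-3 + 1*(-3)) = 11*(-3 - 3) = 11*(-6) = -66)
P(o) = 2 - √2*√o (P(o) = 2 - √(o + o) = 2 - √(2*o) = 2 - √2*√o)
813754/P(1/(805 + K)) = 813754/(2 - √2*√(1/(805 - 66))) = 813754/(2 - √2*√(1/739)) = 813754/(2 - √2*√739/739) = 813754/(2 - √1478/739)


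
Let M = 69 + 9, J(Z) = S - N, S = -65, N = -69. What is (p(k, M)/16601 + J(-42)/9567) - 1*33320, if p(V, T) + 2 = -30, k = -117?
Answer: -5291941516180/158821767 ≈ -33320.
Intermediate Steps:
J(Z) = 4 (J(Z) = -65 - 1*(-69) = -65 + 69 = 4)
M = 78
p(V, T) = -32 (p(V, T) = -2 - 30 = -32)
(p(k, M)/16601 + J(-42)/9567) - 1*33320 = (-32/16601 + 4/9567) - 1*33320 = (-32*1/16601 + 4*(1/9567)) - 33320 = (-32/16601 + 4/9567) - 33320 = -239740/158821767 - 33320 = -5291941516180/158821767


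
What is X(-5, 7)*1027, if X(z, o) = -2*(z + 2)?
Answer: 6162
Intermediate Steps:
X(z, o) = -4 - 2*z (X(z, o) = -2*(2 + z) = -4 - 2*z)
X(-5, 7)*1027 = (-4 - 2*(-5))*1027 = (-4 + 10)*1027 = 6*1027 = 6162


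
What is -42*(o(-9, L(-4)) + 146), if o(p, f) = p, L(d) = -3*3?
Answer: -5754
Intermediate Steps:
L(d) = -9
-42*(o(-9, L(-4)) + 146) = -42*(-9 + 146) = -42*137 = -5754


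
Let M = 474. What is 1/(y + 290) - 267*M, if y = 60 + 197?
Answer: -69227225/547 ≈ -1.2656e+5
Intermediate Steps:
y = 257
1/(y + 290) - 267*M = 1/(257 + 290) - 267*474 = 1/547 - 126558 = -69227225/547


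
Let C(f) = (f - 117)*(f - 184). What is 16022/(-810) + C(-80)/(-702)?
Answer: -494203/5265 ≈ -93.866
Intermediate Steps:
C(f) = (-184 + f)*(-117 + f) (C(f) = (-117 + f)*(-184 + f) = (-184 + f)*(-117 + f))
16022/(-810) + C(-80)/(-702) = 16022/(-810) + (21528 + (-80)² - 301*(-80))/(-702) = 16022*(-1/810) + (21528 + 6400 + 24080)*(-1/702) = -8011/405 + 52008*(-1/702) = -8011/405 - 8668/117 = -494203/5265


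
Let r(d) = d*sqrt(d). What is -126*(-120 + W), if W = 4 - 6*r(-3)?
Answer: 14616 - 2268*I*sqrt(3) ≈ 14616.0 - 3928.3*I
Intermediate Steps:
r(d) = d**(3/2)
W = 4 + 18*I*sqrt(3) (W = 4 - (-18)*I*sqrt(3) = 4 + 18*I*sqrt(3) ≈ 4.0 + 31.177*I)
-126*(-120 + W) = -126*(-120 + (4 + 18*I*sqrt(3))) = -126*(-116 + 18*I*sqrt(3)) = 14616 - 2268*I*sqrt(3)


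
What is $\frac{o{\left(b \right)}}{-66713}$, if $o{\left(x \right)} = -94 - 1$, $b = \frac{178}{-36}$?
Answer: $\frac{95}{66713} \approx 0.001424$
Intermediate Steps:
$b = - \frac{89}{18}$ ($b = 178 \left(- \frac{1}{36}\right) = - \frac{89}{18} \approx -4.9444$)
$o{\left(x \right)} = -95$
$\frac{o{\left(b \right)}}{-66713} = - \frac{95}{-66713} = \left(-95\right) \left(- \frac{1}{66713}\right) = \frac{95}{66713}$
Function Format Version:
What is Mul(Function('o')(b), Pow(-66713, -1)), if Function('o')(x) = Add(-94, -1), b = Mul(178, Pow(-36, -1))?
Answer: Rational(95, 66713) ≈ 0.0014240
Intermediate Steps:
b = Rational(-89, 18) (b = Mul(178, Rational(-1, 36)) = Rational(-89, 18) ≈ -4.9444)
Function('o')(x) = -95
Mul(Function('o')(b), Pow(-66713, -1)) = Mul(-95, Pow(-66713, -1)) = Mul(-95, Rational(-1, 66713)) = Rational(95, 66713)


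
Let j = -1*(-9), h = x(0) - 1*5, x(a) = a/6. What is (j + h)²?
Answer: 16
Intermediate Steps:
x(a) = a/6 (x(a) = a*(⅙) = a/6)
h = -5 (h = (⅙)*0 - 1*5 = 0 - 5 = -5)
j = 9
(j + h)² = (9 - 5)² = 4² = 16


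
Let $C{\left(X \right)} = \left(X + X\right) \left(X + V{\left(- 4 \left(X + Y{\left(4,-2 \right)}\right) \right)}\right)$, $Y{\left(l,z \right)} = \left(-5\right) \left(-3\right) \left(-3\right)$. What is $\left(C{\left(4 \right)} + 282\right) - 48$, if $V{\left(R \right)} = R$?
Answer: $1578$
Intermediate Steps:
$Y{\left(l,z \right)} = -45$ ($Y{\left(l,z \right)} = 15 \left(-3\right) = -45$)
$C{\left(X \right)} = 2 X \left(180 - 3 X\right)$ ($C{\left(X \right)} = \left(X + X\right) \left(X - 4 \left(X - 45\right)\right) = 2 X \left(X - 4 \left(-45 + X\right)\right) = 2 X \left(X - \left(-180 + 4 X\right)\right) = 2 X \left(180 - 3 X\right)$)
$\left(C{\left(4 \right)} + 282\right) - 48 = \left(6 \cdot 4 \left(60 - 4\right) + 282\right) - 48 = \left(6 \cdot 4 \cdot 56 + 282\right) - 48 = \left(1344 + 282\right) - 48 = 1626 - 48 = 1578$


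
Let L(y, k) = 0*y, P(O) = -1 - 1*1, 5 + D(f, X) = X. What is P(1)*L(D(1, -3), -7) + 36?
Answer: 36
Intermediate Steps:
D(f, X) = -5 + X
P(O) = -2 (P(O) = -1 - 1 = -2)
L(y, k) = 0
P(1)*L(D(1, -3), -7) + 36 = -2*0 + 36 = 0 + 36 = 36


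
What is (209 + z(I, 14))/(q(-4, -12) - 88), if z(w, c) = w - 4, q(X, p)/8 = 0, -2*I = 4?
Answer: -203/88 ≈ -2.3068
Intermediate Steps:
I = -2 (I = -1/2*4 = -2)
q(X, p) = 0 (q(X, p) = 8*0 = 0)
z(w, c) = -4 + w
(209 + z(I, 14))/(q(-4, -12) - 88) = (209 + (-4 - 2))/(0 - 88) = (209 - 6)/(-88) = 203*(-1/88) = -203/88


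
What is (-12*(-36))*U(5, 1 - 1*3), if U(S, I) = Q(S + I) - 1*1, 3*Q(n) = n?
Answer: 0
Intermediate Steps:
Q(n) = n/3
U(S, I) = -1 + I/3 + S/3 (U(S, I) = (S + I)/3 - 1*1 = (I + S)/3 - 1 = (I/3 + S/3) - 1 = -1 + I/3 + S/3)
(-12*(-36))*U(5, 1 - 1*3) = (-12*(-36))*(-1 + (1 - 1*3)/3 + (1/3)*5) = 432*(-1 + (1 - 3)/3 + 5/3) = 432*(-1 + (1/3)*(-2) + 5/3) = 432*(-1 - 2/3 + 5/3) = 432*0 = 0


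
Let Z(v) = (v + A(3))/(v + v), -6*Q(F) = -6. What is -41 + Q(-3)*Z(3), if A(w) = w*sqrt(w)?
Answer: -81/2 + sqrt(3)/2 ≈ -39.634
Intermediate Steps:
A(w) = w**(3/2)
Q(F) = 1 (Q(F) = -1/6*(-6) = 1)
Z(v) = (v + 3*sqrt(3))/(2*v) (Z(v) = (v + 3**(3/2))/(v + v) = (v + 3*sqrt(3))/((2*v)) = (v + 3*sqrt(3))*(1/(2*v)) = (v + 3*sqrt(3))/(2*v))
-41 + Q(-3)*Z(3) = -41 + 1*((1/2)*(3 + 3*sqrt(3))/3) = -41 + 1*((1/2)*(1/3)*(3 + 3*sqrt(3))) = -41 + 1*(1/2 + sqrt(3)/2) = -41 + (1/2 + sqrt(3)/2) = -81/2 + sqrt(3)/2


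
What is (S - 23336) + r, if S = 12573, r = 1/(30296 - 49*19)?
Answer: -316055494/29365 ≈ -10763.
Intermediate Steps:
r = 1/29365 (r = 1/(30296 - 931) = 1/29365 ≈ 3.4054e-5)
(S - 23336) + r = (12573 - 23336) + 1/29365 = -10763 + 1/29365 = -316055494/29365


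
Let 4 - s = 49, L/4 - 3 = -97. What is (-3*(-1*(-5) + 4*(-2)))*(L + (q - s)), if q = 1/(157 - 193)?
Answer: -11917/4 ≈ -2979.3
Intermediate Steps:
L = -376 (L = 12 + 4*(-97) = 12 - 388 = -376)
q = -1/36 (q = 1/(-36) = -1/36 ≈ -0.027778)
s = -45 (s = 4 - 1*49 = 4 - 49 = -45)
(-3*(-1*(-5) + 4*(-2)))*(L + (q - s)) = (-3*(-1*(-5) + 4*(-2)))*(-376 + (-1/36 - 1*(-45))) = (-3*(5 - 8))*(-376 + (-1/36 + 45)) = (-3*(-3))*(-376 + 1619/36) = 9*(-11917/36) = -11917/4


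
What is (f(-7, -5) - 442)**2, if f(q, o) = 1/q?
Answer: 9579025/49 ≈ 1.9549e+5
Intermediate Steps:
(f(-7, -5) - 442)**2 = (1/(-7) - 442)**2 = (-1/7 - 442)**2 = (-3095/7)**2 = 9579025/49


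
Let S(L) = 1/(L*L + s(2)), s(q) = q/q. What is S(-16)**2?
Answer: 1/66049 ≈ 1.5140e-5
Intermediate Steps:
s(q) = 1
S(L) = 1/(1 + L**2) (S(L) = 1/(L*L + 1) = 1/(L**2 + 1) = 1/(1 + L**2))
S(-16)**2 = (1/(1 + (-16)**2))**2 = (1/(1 + 256))**2 = (1/257)**2 = 1/66049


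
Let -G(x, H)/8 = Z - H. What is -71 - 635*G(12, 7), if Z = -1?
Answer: -40711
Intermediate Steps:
G(x, H) = 8 + 8*H (G(x, H) = -8*(-1 - H) = 8 + 8*H)
-71 - 635*G(12, 7) = -71 - 635*(8 + 8*7) = -71 - 635*(8 + 56) = -71 - 635*64 = -71 - 40640 = -40711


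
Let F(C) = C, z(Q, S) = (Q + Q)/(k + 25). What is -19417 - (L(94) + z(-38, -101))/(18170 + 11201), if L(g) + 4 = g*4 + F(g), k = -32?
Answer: -3992080287/205597 ≈ -19417.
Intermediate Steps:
z(Q, S) = -2*Q/7 (z(Q, S) = (Q + Q)/(-32 + 25) = (2*Q)/(-7) = (2*Q)*(-⅐) = -2*Q/7)
L(g) = -4 + 5*g (L(g) = -4 + (g*4 + g) = -4 + (4*g + g) = -4 + 5*g)
-19417 - (L(94) + z(-38, -101))/(18170 + 11201) = -19417 - ((-4 + 5*94) - 2/7*(-38))/(18170 + 11201) = -19417 - ((-4 + 470) + 76/7)/29371 = -19417 - (466 + 76/7)/29371 = -19417 - 3338/(7*29371) = -19417 - 1*3338/205597 = -19417 - 3338/205597 = -3992080287/205597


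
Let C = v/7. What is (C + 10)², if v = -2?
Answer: 4624/49 ≈ 94.367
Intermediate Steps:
C = -2/7 ≈ -0.28571
(C + 10)² = (-2/7 + 10)² = (68/7)² = 4624/49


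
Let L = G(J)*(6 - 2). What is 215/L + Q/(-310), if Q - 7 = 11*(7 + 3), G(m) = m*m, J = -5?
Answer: 1099/620 ≈ 1.7726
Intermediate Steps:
G(m) = m**2
Q = 117 (Q = 7 + 11*(7 + 3) = 7 + 11*10 = 7 + 110 = 117)
L = 100 (L = (-5)**2*(6 - 2) = 25*4 = 100)
215/L + Q/(-310) = 215/100 + 117/(-310) = 215*(1/100) + 117*(-1/310) = 43/20 - 117/310 = 1099/620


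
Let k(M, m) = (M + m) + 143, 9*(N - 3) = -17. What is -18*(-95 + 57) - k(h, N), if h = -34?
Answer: 5165/9 ≈ 573.89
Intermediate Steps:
N = 10/9 (N = 3 + (⅑)*(-17) = 3 - 17/9 = 10/9 ≈ 1.1111)
k(M, m) = 143 + M + m
-18*(-95 + 57) - k(h, N) = -18*(-95 + 57) - (143 - 34 + 10/9) = -18*(-38) - 1*991/9 = 684 - 991/9 = 5165/9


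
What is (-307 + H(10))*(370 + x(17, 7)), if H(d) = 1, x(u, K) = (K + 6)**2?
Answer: -164934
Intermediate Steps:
x(u, K) = (6 + K)**2
(-307 + H(10))*(370 + x(17, 7)) = (-307 + 1)*(370 + (6 + 7)**2) = -306*(370 + 13**2) = -306*(370 + 169) = -306*539 = -164934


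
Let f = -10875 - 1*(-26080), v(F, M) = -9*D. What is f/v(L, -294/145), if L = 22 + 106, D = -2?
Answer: 15205/18 ≈ 844.72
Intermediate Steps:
L = 128
v(F, M) = 18 (v(F, M) = -9*(-2) = 18)
f = 15205 (f = -10875 + 26080 = 15205)
f/v(L, -294/145) = 15205/18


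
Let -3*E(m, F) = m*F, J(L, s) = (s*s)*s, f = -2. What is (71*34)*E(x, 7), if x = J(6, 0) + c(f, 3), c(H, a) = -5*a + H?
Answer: 287266/3 ≈ 95755.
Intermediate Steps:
J(L, s) = s**3 (J(L, s) = s**2*s = s**3)
c(H, a) = H - 5*a
x = -17 (x = 0**3 + (-2 - 5*3) = 0 + (-2 - 15) = 0 - 17 = -17)
E(m, F) = -F*m/3 (E(m, F) = -m*F/3 = -F*m/3)
(71*34)*E(x, 7) = (71*34)*(-1/3*7*(-17)) = 2414*(119/3) = 287266/3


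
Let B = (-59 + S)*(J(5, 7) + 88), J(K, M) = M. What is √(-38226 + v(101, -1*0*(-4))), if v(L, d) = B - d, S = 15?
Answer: I*√42406 ≈ 205.93*I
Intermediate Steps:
B = -4180 (B = (-59 + 15)*(7 + 88) = -44*95 = -4180)
v(L, d) = -4180 - d
√(-38226 + v(101, -1*0*(-4))) = √(-38226 + (-4180 - (-1*0)*(-4))) = √(-38226 + (-4180 - 0*(-4))) = √(-38226 + (-4180 - 1*0)) = √(-38226 + (-4180 + 0)) = √(-38226 - 4180) = √(-42406) = I*√42406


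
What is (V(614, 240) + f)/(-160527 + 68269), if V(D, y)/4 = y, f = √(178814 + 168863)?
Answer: -480/46129 - √347677/92258 ≈ -0.016797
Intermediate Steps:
f = √347677 ≈ 589.64
V(D, y) = 4*y
(V(614, 240) + f)/(-160527 + 68269) = (4*240 + √347677)/(-160527 + 68269) = (960 + √347677)/(-92258) = (960 + √347677)*(-1/92258) = -480/46129 - √347677/92258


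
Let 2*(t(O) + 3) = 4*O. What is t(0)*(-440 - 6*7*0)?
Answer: 1320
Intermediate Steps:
t(O) = -3 + 2*O (t(O) = -3 + (4*O)/2 = -3 + 2*O)
t(0)*(-440 - 6*7*0) = (-3 + 2*0)*(-440 - 6*7*0) = (-3 + 0)*(-440 - 42*0) = -3*(-440 + 0) = -3*(-440) = 1320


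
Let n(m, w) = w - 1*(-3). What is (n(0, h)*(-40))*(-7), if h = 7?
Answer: 2800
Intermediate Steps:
n(m, w) = 3 + w (n(m, w) = w + 3 = 3 + w)
(n(0, h)*(-40))*(-7) = ((3 + 7)*(-40))*(-7) = (10*(-40))*(-7) = -400*(-7) = 2800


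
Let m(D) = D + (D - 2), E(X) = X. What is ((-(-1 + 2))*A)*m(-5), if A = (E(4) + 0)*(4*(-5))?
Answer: -960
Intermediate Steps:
A = -80 (A = (4 + 0)*(4*(-5)) = 4*(-20) = -80)
m(D) = -2 + 2*D (m(D) = D + (-2 + D) = -2 + 2*D)
((-(-1 + 2))*A)*m(-5) = (-(-1 + 2)*(-80))*(-2 + 2*(-5)) = (-1*1*(-80))*(-2 - 10) = -1*(-80)*(-12) = 80*(-12) = -960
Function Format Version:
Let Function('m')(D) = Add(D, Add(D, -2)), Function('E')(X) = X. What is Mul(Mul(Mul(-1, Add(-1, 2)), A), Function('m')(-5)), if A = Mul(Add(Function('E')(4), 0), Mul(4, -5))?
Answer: -960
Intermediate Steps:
A = -80 (A = Mul(Add(4, 0), Mul(4, -5)) = Mul(4, -20) = -80)
Function('m')(D) = Add(-2, Mul(2, D)) (Function('m')(D) = Add(D, Add(-2, D)) = Add(-2, Mul(2, D)))
Mul(Mul(Mul(-1, Add(-1, 2)), A), Function('m')(-5)) = Mul(Mul(Mul(-1, Add(-1, 2)), -80), Add(-2, Mul(2, -5))) = Mul(Mul(Mul(-1, 1), -80), Add(-2, -10)) = Mul(Mul(-1, -80), -12) = Mul(80, -12) = -960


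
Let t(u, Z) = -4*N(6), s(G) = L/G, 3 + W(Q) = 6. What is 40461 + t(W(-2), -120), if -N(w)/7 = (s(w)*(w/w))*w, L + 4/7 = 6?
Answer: 40613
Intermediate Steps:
L = 38/7 (L = -4/7 + 6 = 38/7 ≈ 5.4286)
W(Q) = 3 (W(Q) = -3 + 6 = 3)
s(G) = 38/(7*G)
N(w) = -38 (N(w) = -7*(38/(7*w))*(w/w)*w = -7*(38/(7*w))*1*w = -7*38/(7*w)*w = -7*38/7 = -38)
t(u, Z) = 152 (t(u, Z) = -4*(-38) = 152)
40461 + t(W(-2), -120) = 40461 + 152 = 40613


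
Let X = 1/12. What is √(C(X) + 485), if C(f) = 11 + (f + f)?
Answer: √17862/6 ≈ 22.275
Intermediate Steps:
X = 1/12 ≈ 0.083333
C(f) = 11 + 2*f
√(C(X) + 485) = √((11 + 2*(1/12)) + 485) = √((11 + ⅙) + 485) = √(67/6 + 485) = √(2977/6) = √17862/6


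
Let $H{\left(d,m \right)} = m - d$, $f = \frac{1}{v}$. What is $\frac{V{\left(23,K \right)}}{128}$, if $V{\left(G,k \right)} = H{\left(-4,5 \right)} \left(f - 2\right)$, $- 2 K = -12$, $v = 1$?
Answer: $- \frac{9}{128} \approx -0.070313$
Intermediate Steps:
$K = 6$ ($K = \left(- \frac{1}{2}\right) \left(-12\right) = 6$)
$f = 1$ ($f = 1^{-1} = 1$)
$V{\left(G,k \right)} = -9$ ($V{\left(G,k \right)} = \left(5 - -4\right) \left(1 - 2\right) = \left(5 + 4\right) \left(-1\right) = 9 \left(-1\right) = -9$)
$\frac{V{\left(23,K \right)}}{128} = - \frac{9}{128}$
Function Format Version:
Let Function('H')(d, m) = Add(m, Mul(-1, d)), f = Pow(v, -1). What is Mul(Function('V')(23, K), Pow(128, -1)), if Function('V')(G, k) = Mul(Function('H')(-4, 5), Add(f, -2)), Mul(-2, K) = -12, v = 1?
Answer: Rational(-9, 128) ≈ -0.070313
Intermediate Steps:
K = 6 (K = Mul(Rational(-1, 2), -12) = 6)
f = 1 (f = Pow(1, -1) = 1)
Function('V')(G, k) = -9 (Function('V')(G, k) = Mul(Add(5, Mul(-1, -4)), Add(1, -2)) = Mul(Add(5, 4), -1) = Mul(9, -1) = -9)
Mul(Function('V')(23, K), Pow(128, -1)) = Mul(-9, Pow(128, -1)) = Mul(-9, Rational(1, 128)) = Rational(-9, 128)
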